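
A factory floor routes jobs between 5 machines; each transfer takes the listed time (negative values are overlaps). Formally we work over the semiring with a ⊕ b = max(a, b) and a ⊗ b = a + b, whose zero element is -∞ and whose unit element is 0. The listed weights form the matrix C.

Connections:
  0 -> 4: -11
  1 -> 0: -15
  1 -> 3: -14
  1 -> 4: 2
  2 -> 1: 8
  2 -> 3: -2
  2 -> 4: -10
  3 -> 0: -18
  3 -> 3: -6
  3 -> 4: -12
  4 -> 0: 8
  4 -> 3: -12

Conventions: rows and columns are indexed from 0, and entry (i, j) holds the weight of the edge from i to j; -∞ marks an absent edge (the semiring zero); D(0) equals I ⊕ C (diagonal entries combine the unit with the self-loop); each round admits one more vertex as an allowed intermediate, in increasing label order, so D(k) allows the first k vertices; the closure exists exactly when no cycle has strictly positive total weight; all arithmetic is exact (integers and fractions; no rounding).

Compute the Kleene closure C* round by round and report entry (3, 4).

D(0):
  [0, -∞, -∞, -∞, -11]
  [-15, 0, -∞, -14, 2]
  [-∞, 8, 0, -2, -10]
  [-18, -∞, -∞, 0, -12]
  [8, -∞, -∞, -12, 0]
D(1):
  [0, -∞, -∞, -∞, -11]
  [-15, 0, -∞, -14, 2]
  [-∞, 8, 0, -2, -10]
  [-18, -∞, -∞, 0, -12]
  [8, -∞, -∞, -12, 0]
D(2):
  [0, -∞, -∞, -∞, -11]
  [-15, 0, -∞, -14, 2]
  [-7, 8, 0, -2, 10]
  [-18, -∞, -∞, 0, -12]
  [8, -∞, -∞, -12, 0]
D(3):
  [0, -∞, -∞, -∞, -11]
  [-15, 0, -∞, -14, 2]
  [-7, 8, 0, -2, 10]
  [-18, -∞, -∞, 0, -12]
  [8, -∞, -∞, -12, 0]
D(4):
  [0, -∞, -∞, -∞, -11]
  [-15, 0, -∞, -14, 2]
  [-7, 8, 0, -2, 10]
  [-18, -∞, -∞, 0, -12]
  [8, -∞, -∞, -12, 0]
D(5):
  [0, -∞, -∞, -23, -11]
  [10, 0, -∞, -10, 2]
  [18, 8, 0, -2, 10]
  [-4, -∞, -∞, 0, -12]
  [8, -∞, -∞, -12, 0]
Answer: C*[3][4] = -12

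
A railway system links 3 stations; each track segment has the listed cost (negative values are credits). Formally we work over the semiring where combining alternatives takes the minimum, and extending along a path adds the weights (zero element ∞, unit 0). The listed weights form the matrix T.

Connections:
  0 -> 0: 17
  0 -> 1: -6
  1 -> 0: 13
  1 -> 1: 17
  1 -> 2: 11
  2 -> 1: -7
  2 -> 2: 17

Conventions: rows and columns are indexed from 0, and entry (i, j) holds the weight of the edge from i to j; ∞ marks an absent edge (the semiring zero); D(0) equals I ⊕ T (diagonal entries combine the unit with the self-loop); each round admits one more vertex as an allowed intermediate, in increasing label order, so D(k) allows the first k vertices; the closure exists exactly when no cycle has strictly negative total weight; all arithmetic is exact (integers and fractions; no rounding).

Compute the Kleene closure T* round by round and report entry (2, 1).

D(0):
  [0, -6, ∞]
  [13, 0, 11]
  [∞, -7, 0]
D(1):
  [0, -6, ∞]
  [13, 0, 11]
  [∞, -7, 0]
D(2):
  [0, -6, 5]
  [13, 0, 11]
  [6, -7, 0]
D(3):
  [0, -6, 5]
  [13, 0, 11]
  [6, -7, 0]
Answer: T*[2][1] = -7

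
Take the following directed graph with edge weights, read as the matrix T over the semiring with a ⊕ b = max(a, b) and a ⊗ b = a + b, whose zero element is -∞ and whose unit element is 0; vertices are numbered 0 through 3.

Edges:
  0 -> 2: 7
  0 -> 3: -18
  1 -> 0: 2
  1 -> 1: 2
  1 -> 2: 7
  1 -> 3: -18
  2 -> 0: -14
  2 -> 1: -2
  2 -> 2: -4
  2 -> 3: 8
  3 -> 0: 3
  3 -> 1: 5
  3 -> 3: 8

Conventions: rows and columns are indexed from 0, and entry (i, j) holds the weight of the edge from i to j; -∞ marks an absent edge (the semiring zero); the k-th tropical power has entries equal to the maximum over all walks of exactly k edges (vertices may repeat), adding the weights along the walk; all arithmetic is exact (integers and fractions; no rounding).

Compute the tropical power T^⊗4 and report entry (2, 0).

T^⊗2:
  [-7, 5, 3, 15]
  [4, 5, 9, 15]
  [11, 13, 5, 16]
  [11, 13, 12, 16]
T^⊗3:
  [18, 20, 12, 23]
  [18, 20, 12, 23]
  [19, 21, 20, 24]
  [19, 21, 20, 24]
T^⊗4:
  [26, 28, 27, 31]
  [26, 28, 27, 31]
  [27, 29, 28, 32]
  [27, 29, 28, 32]
Key observation: the optimum is the walk 2->3->3->3->0, with weight 8 + 8 + 8 + 3 = 27.
Optimal value attained by: walk 2->3->3->3->0.
Answer: (T^⊗4)[2][0] = 27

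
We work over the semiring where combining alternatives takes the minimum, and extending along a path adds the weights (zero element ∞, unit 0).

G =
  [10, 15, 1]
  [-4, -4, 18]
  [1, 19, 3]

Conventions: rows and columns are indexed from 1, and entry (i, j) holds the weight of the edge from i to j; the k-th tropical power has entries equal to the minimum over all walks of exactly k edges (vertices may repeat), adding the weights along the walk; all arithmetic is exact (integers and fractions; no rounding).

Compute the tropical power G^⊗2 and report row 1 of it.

G^⊗2:
  [2, 11, 4]
  [-8, -8, -3]
  [4, 15, 2]
Answer: row 1 of G^⊗2 = [2, 11, 4]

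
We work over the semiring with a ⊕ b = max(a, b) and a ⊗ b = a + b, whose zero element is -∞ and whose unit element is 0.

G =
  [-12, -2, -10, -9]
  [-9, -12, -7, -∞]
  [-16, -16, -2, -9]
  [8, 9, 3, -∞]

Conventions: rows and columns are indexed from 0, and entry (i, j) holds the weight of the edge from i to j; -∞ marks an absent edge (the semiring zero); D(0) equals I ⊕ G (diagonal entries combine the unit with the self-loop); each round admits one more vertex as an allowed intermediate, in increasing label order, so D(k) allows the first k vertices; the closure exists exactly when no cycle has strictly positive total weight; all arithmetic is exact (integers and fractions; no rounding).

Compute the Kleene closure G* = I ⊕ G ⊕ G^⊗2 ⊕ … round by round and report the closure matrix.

D(0):
  [0, -2, -10, -9]
  [-9, 0, -7, -∞]
  [-16, -16, 0, -9]
  [8, 9, 3, 0]
D(1):
  [0, -2, -10, -9]
  [-9, 0, -7, -18]
  [-16, -16, 0, -9]
  [8, 9, 3, 0]
D(2):
  [0, -2, -9, -9]
  [-9, 0, -7, -18]
  [-16, -16, 0, -9]
  [8, 9, 3, 0]
D(3):
  [0, -2, -9, -9]
  [-9, 0, -7, -16]
  [-16, -16, 0, -9]
  [8, 9, 3, 0]
D(4):
  [0, 0, -6, -9]
  [-8, 0, -7, -16]
  [-1, 0, 0, -9]
  [8, 9, 3, 0]
Answer: G* = [[0, 0, -6, -9], [-8, 0, -7, -16], [-1, 0, 0, -9], [8, 9, 3, 0]]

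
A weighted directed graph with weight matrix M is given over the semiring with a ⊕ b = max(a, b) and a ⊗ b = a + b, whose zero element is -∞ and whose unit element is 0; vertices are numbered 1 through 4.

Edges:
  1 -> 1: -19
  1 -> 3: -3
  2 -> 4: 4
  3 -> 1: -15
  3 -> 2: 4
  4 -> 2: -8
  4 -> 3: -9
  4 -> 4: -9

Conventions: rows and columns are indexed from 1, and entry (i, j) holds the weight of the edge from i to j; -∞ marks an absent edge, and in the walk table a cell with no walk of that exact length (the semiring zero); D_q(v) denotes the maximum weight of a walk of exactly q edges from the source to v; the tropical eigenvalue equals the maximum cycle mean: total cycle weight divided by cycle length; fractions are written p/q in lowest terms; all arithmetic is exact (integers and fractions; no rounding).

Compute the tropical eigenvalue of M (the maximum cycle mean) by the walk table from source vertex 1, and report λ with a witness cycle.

q=0: [0, -∞, -∞, -∞]
q=1: [-19, -∞, -3, -∞]
q=2: [-18, 1, -22, -∞]
q=3: [-37, -18, -21, 5]
q=4: [-36, -3, -4, -4]
Optimal cycle mean attained by: cycle 2->4->3->2, total 4 + (-9) + 4, length 3.
Answer: λ = -1/3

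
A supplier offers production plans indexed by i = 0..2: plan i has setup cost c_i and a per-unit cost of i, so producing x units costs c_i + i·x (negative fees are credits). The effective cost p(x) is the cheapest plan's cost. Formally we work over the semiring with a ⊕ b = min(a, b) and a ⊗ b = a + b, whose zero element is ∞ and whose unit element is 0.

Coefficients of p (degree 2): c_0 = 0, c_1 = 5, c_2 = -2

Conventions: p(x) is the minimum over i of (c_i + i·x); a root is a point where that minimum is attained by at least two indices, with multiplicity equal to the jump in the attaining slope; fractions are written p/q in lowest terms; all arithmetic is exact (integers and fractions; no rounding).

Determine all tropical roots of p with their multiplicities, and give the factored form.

hull edge (i=0, c=0) to (i=2, c=-2): slope -1, span 2
Factored form: p(x) = -2 ⊗ (x ⊕ 1) ⊗ (x ⊕ 1)
Answer: roots = 1 (mult 2)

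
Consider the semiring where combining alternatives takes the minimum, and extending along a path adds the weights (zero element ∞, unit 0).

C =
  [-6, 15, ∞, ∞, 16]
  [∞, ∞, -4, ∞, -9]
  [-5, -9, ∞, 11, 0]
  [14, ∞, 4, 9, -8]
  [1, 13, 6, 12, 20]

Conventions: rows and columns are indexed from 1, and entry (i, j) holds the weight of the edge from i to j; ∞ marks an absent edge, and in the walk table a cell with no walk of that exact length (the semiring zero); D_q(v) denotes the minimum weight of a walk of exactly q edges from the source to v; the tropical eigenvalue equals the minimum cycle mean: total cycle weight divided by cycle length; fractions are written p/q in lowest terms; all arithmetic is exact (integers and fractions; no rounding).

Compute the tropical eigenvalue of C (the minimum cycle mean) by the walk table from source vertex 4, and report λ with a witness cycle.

q=0: [∞, ∞, ∞, 0, ∞]
q=1: [14, ∞, 4, 9, -8]
q=2: [-7, -5, -2, 4, 1]
q=3: [-13, -11, -9, 9, -14]
q=4: [-19, -18, -15, -2, -20]
q=5: [-25, -24, -22, -8, -27]
Optimal cycle mean attained by: cycle 2->3->2, total (-4) + (-9), length 2.
Answer: λ = -13/2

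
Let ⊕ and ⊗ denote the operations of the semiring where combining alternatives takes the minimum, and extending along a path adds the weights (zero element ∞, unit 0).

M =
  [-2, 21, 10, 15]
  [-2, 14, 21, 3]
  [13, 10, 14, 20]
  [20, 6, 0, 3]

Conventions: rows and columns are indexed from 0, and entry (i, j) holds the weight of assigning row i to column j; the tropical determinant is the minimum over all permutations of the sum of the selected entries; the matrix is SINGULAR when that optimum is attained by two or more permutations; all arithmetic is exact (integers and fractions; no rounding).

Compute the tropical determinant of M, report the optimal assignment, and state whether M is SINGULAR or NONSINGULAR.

σ = (0, 1, 2, 3): (-2) + 14 + 14 + 3 = 29
σ = (0, 1, 3, 2): (-2) + 14 + 20 + 0 = 32
σ = (0, 2, 1, 3): (-2) + 21 + 10 + 3 = 32
σ = (0, 2, 3, 1): (-2) + 21 + 20 + 6 = 45
σ = (0, 3, 1, 2): (-2) + 3 + 10 + 0 = 11
σ = (0, 3, 2, 1): (-2) + 3 + 14 + 6 = 21
σ = (1, 0, 2, 3): 21 + (-2) + 14 + 3 = 36
σ = (1, 0, 3, 2): 21 + (-2) + 20 + 0 = 39
σ = (1, 2, 0, 3): 21 + 21 + 13 + 3 = 58
σ = (1, 2, 3, 0): 21 + 21 + 20 + 20 = 82
σ = (1, 3, 0, 2): 21 + 3 + 13 + 0 = 37
σ = (1, 3, 2, 0): 21 + 3 + 14 + 20 = 58
σ = (2, 0, 1, 3): 10 + (-2) + 10 + 3 = 21
σ = (2, 0, 3, 1): 10 + (-2) + 20 + 6 = 34
σ = (2, 1, 0, 3): 10 + 14 + 13 + 3 = 40
σ = (2, 1, 3, 0): 10 + 14 + 20 + 20 = 64
σ = (2, 3, 0, 1): 10 + 3 + 13 + 6 = 32
σ = (2, 3, 1, 0): 10 + 3 + 10 + 20 = 43
σ = (3, 0, 1, 2): 15 + (-2) + 10 + 0 = 23
σ = (3, 0, 2, 1): 15 + (-2) + 14 + 6 = 33
σ = (3, 1, 0, 2): 15 + 14 + 13 + 0 = 42
σ = (3, 1, 2, 0): 15 + 14 + 14 + 20 = 63
σ = (3, 2, 0, 1): 15 + 21 + 13 + 6 = 55
σ = (3, 2, 1, 0): 15 + 21 + 10 + 20 = 66
Optimal value attained by: σ = (0, 3, 1, 2).
Answer: det⊕(M) = 11; verdict: NONSINGULAR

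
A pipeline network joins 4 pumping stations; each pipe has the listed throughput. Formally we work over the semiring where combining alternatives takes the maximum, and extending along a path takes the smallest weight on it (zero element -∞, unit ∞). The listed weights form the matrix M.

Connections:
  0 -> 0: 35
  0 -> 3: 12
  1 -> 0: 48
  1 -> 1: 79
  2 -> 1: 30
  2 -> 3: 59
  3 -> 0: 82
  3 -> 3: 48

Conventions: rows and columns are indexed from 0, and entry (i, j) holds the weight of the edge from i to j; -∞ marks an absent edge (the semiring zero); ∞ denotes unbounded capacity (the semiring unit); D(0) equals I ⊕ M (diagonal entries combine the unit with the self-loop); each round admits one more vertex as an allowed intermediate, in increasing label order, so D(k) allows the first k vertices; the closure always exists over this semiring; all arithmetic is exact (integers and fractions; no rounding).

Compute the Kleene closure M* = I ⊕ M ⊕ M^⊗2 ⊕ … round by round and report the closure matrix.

D(0):
  [∞, -∞, -∞, 12]
  [48, ∞, -∞, -∞]
  [-∞, 30, ∞, 59]
  [82, -∞, -∞, ∞]
D(1):
  [∞, -∞, -∞, 12]
  [48, ∞, -∞, 12]
  [-∞, 30, ∞, 59]
  [82, -∞, -∞, ∞]
D(2):
  [∞, -∞, -∞, 12]
  [48, ∞, -∞, 12]
  [30, 30, ∞, 59]
  [82, -∞, -∞, ∞]
D(3):
  [∞, -∞, -∞, 12]
  [48, ∞, -∞, 12]
  [30, 30, ∞, 59]
  [82, -∞, -∞, ∞]
D(4):
  [∞, -∞, -∞, 12]
  [48, ∞, -∞, 12]
  [59, 30, ∞, 59]
  [82, -∞, -∞, ∞]
Answer: M* = [[∞, -∞, -∞, 12], [48, ∞, -∞, 12], [59, 30, ∞, 59], [82, -∞, -∞, ∞]]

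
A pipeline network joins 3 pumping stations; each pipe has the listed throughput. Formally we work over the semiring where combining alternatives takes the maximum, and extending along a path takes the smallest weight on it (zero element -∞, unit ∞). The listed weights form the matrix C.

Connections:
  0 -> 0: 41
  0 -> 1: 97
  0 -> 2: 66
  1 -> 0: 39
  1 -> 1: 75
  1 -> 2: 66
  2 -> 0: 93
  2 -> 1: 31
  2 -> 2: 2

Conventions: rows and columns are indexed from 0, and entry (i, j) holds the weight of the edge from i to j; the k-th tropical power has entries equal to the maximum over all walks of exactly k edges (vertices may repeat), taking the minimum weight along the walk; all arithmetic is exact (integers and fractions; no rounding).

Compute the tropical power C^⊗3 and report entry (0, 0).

C^⊗2:
  [66, 75, 66]
  [66, 75, 66]
  [41, 93, 66]
C^⊗3:
  [66, 75, 66]
  [66, 75, 66]
  [66, 75, 66]
Key observation: the optimum is the walk 0->1->2->0, with weight 97 min 66 min 93 = 66.
Optimal value attained by: walk 0->1->2->0.
Answer: (C^⊗3)[0][0] = 66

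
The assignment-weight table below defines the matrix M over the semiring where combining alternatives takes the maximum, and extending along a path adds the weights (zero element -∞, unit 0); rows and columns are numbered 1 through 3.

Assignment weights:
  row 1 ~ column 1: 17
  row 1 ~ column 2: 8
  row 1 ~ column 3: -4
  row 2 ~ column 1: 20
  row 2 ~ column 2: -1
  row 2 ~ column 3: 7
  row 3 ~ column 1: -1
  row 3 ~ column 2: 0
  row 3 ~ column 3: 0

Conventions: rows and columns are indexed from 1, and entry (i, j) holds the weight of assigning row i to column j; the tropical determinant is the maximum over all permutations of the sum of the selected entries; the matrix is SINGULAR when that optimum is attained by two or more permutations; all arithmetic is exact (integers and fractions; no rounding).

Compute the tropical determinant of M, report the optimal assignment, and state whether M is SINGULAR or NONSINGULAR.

σ = (1, 2, 3): 17 + (-1) + 0 = 16
σ = (1, 3, 2): 17 + 7 + 0 = 24
σ = (2, 1, 3): 8 + 20 + 0 = 28
σ = (2, 3, 1): 8 + 7 + (-1) = 14
σ = (3, 1, 2): (-4) + 20 + 0 = 16
σ = (3, 2, 1): (-4) + (-1) + (-1) = -6
Optimal value attained by: σ = (2, 1, 3).
Answer: det⊕(M) = 28; verdict: NONSINGULAR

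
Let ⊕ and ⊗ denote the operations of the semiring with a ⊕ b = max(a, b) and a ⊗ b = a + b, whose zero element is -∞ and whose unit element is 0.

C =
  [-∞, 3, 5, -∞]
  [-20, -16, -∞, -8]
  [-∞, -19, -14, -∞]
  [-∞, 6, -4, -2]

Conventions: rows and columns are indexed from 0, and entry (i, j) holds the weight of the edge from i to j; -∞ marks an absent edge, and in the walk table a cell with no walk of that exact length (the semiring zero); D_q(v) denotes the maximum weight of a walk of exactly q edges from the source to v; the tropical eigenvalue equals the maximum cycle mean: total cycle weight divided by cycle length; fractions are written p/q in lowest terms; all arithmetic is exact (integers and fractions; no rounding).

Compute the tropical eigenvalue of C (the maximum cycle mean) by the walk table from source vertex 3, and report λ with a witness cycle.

q=0: [-∞, -∞, -∞, 0]
q=1: [-∞, 6, -4, -2]
q=2: [-14, 4, -6, -2]
q=3: [-16, 4, -6, -4]
q=4: [-16, 2, -8, -4]
Optimal cycle mean attained by: cycle 1->3->1, total (-8) + 6, length 2.
Answer: λ = -1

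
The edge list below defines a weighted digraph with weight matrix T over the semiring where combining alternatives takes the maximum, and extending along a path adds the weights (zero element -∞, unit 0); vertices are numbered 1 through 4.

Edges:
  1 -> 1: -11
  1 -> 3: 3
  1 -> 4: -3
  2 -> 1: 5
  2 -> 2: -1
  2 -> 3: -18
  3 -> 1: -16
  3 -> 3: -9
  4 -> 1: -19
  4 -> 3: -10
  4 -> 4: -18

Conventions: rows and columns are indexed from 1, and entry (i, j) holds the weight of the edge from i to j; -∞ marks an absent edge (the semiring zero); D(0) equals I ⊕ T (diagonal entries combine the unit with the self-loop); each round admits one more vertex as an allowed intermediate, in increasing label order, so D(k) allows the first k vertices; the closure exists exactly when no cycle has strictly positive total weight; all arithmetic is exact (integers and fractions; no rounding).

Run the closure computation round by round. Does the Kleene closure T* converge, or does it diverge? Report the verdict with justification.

D(0):
  [0, -∞, 3, -3]
  [5, 0, -18, -∞]
  [-16, -∞, 0, -∞]
  [-19, -∞, -10, 0]
D(1):
  [0, -∞, 3, -3]
  [5, 0, 8, 2]
  [-16, -∞, 0, -19]
  [-19, -∞, -10, 0]
D(2):
  [0, -∞, 3, -3]
  [5, 0, 8, 2]
  [-16, -∞, 0, -19]
  [-19, -∞, -10, 0]
D(3):
  [0, -∞, 3, -3]
  [5, 0, 8, 2]
  [-16, -∞, 0, -19]
  [-19, -∞, -10, 0]
D(4):
  [0, -∞, 3, -3]
  [5, 0, 8, 2]
  [-16, -∞, 0, -19]
  [-19, -∞, -10, 0]
Key observation: every diagonal entry stays at the unit through all rounds, so no improving cycle exists.
Answer: CONVERGES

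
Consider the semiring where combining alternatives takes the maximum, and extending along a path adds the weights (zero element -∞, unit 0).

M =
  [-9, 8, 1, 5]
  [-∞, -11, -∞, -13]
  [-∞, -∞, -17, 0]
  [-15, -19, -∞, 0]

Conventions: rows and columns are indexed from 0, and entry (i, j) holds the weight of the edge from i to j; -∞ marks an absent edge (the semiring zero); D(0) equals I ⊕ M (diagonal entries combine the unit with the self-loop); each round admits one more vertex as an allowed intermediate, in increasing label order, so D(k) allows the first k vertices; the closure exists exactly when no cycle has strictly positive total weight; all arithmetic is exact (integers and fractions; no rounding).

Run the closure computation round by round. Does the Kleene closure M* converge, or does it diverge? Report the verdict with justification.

D(0):
  [0, 8, 1, 5]
  [-∞, 0, -∞, -13]
  [-∞, -∞, 0, 0]
  [-15, -19, -∞, 0]
D(1):
  [0, 8, 1, 5]
  [-∞, 0, -∞, -13]
  [-∞, -∞, 0, 0]
  [-15, -7, -14, 0]
D(2):
  [0, 8, 1, 5]
  [-∞, 0, -∞, -13]
  [-∞, -∞, 0, 0]
  [-15, -7, -14, 0]
D(3):
  [0, 8, 1, 5]
  [-∞, 0, -∞, -13]
  [-∞, -∞, 0, 0]
  [-15, -7, -14, 0]
D(4):
  [0, 8, 1, 5]
  [-28, 0, -27, -13]
  [-15, -7, 0, 0]
  [-15, -7, -14, 0]
Key observation: every diagonal entry stays at the unit through all rounds, so no improving cycle exists.
Answer: CONVERGES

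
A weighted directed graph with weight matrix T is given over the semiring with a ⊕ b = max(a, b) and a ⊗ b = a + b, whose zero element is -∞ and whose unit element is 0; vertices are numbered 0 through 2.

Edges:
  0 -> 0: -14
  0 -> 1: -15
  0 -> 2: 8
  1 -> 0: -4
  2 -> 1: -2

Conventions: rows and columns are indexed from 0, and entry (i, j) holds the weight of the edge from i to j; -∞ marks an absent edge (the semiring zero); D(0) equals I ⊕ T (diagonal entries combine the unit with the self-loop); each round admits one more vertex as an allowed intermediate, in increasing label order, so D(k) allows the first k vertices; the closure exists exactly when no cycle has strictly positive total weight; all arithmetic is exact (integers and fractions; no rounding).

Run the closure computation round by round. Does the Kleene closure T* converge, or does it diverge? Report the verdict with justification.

D(0):
  [0, -15, 8]
  [-4, 0, -∞]
  [-∞, -2, 0]
D(1):
  [0, -15, 8]
  [-4, 0, 4]
  [-∞, -2, 0]
Detection: at round 2, diagonal entry (2, 2) turns strictly positive.
Key observation: the cycle 2->1->0->2 has total weight (-2) + (-4) + 8, which is strictly positive.
Answer: DIVERGES — positive cycle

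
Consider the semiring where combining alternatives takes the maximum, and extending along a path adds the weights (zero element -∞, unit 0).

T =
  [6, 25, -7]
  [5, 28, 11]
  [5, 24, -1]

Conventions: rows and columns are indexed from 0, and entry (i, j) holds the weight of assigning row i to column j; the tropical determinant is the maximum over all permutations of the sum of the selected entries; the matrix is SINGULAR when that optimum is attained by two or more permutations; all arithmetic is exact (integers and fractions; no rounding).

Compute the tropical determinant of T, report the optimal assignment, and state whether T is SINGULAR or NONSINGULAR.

σ = (0, 1, 2): 6 + 28 + (-1) = 33
σ = (0, 2, 1): 6 + 11 + 24 = 41
σ = (1, 0, 2): 25 + 5 + (-1) = 29
σ = (1, 2, 0): 25 + 11 + 5 = 41
σ = (2, 0, 1): (-7) + 5 + 24 = 22
σ = (2, 1, 0): (-7) + 28 + 5 = 26
Optimal value attained by: σ = (0, 2, 1).
Answer: det⊕(T) = 41; verdict: SINGULAR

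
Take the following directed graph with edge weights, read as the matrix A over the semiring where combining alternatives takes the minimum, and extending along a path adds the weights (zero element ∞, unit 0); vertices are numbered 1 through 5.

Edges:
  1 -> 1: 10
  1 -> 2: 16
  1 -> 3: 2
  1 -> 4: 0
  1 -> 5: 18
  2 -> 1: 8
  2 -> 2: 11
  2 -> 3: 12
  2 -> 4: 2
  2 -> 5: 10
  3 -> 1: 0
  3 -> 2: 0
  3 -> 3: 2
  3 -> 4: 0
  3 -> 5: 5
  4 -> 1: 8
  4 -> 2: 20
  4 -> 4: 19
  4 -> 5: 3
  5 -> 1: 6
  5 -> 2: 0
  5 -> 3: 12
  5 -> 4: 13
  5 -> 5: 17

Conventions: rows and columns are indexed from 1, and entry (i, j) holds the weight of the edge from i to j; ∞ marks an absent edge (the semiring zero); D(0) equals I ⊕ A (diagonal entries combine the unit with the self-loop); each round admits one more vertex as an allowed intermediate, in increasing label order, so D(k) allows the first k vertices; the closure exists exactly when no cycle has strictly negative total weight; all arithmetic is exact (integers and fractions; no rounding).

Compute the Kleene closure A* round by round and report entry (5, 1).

D(0):
  [0, 16, 2, 0, 18]
  [8, 0, 12, 2, 10]
  [0, 0, 0, 0, 5]
  [8, 20, ∞, 0, 3]
  [6, 0, 12, 13, 0]
D(1):
  [0, 16, 2, 0, 18]
  [8, 0, 10, 2, 10]
  [0, 0, 0, 0, 5]
  [8, 20, 10, 0, 3]
  [6, 0, 8, 6, 0]
D(2):
  [0, 16, 2, 0, 18]
  [8, 0, 10, 2, 10]
  [0, 0, 0, 0, 5]
  [8, 20, 10, 0, 3]
  [6, 0, 8, 2, 0]
D(3):
  [0, 2, 2, 0, 7]
  [8, 0, 10, 2, 10]
  [0, 0, 0, 0, 5]
  [8, 10, 10, 0, 3]
  [6, 0, 8, 2, 0]
D(4):
  [0, 2, 2, 0, 3]
  [8, 0, 10, 2, 5]
  [0, 0, 0, 0, 3]
  [8, 10, 10, 0, 3]
  [6, 0, 8, 2, 0]
D(5):
  [0, 2, 2, 0, 3]
  [8, 0, 10, 2, 5]
  [0, 0, 0, 0, 3]
  [8, 3, 10, 0, 3]
  [6, 0, 8, 2, 0]
Answer: A*[5][1] = 6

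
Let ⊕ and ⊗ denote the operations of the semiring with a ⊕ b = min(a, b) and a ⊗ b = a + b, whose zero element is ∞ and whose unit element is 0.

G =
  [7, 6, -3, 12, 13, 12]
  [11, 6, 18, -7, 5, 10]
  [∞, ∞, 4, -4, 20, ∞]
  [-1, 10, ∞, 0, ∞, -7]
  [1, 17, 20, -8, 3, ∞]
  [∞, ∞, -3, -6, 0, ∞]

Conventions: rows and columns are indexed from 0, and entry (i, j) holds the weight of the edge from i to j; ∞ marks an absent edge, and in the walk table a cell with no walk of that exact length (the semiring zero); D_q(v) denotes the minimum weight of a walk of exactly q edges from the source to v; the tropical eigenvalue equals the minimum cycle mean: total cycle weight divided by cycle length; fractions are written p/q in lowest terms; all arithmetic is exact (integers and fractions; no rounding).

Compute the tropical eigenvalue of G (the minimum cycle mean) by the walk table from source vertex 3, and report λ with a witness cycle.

q=0: [∞, ∞, ∞, 0, ∞, ∞]
q=1: [-1, 10, ∞, 0, ∞, -7]
q=2: [-1, 5, -10, -13, -7, -7]
q=3: [-14, -3, -10, -15, -7, -20]
q=4: [-16, -8, -23, -26, -20, -22]
q=5: [-27, -16, -25, -28, -22, -33]
q=6: [-29, -21, -36, -39, -33, -35]
Optimal cycle mean attained by: cycle 3->5->3, total (-7) + (-6), length 2.
Answer: λ = -13/2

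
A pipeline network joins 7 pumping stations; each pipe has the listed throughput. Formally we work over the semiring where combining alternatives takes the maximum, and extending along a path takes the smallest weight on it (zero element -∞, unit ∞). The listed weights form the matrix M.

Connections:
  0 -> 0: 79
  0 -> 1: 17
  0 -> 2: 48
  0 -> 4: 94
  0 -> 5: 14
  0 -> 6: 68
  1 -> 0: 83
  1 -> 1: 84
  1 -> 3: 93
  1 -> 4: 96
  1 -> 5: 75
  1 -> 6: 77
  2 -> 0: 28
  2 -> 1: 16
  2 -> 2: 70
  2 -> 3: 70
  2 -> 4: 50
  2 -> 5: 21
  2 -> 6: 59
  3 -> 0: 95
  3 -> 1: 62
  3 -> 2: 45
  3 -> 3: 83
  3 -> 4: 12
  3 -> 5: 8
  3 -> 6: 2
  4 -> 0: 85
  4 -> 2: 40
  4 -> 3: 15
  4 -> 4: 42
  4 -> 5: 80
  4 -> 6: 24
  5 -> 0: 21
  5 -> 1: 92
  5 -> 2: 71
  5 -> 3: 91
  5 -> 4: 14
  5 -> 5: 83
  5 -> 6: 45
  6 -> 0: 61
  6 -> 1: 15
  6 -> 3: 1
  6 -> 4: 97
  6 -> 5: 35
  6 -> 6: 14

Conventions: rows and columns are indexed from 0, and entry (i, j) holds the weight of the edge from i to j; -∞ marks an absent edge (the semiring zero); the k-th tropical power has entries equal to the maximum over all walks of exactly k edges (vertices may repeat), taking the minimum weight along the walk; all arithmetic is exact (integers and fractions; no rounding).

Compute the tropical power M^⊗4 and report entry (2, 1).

M^⊗2:
  [85, 17, 48, 48, 79, 80, 68]
  [93, 84, 71, 84, 84, 80, 77]
  [70, 62, 70, 70, 59, 50, 59]
  [83, 62, 48, 83, 94, 62, 68]
  [79, 80, 71, 80, 85, 80, 68]
  [91, 84, 71, 92, 92, 83, 77]
  [85, 35, 48, 35, 61, 80, 61]
M^⊗3:
  [79, 80, 71, 80, 85, 80, 68]
  [84, 84, 71, 84, 93, 80, 77]
  [70, 62, 70, 70, 70, 62, 68]
  [85, 62, 62, 83, 83, 80, 68]
  [85, 80, 71, 80, 80, 80, 77]
  [92, 84, 71, 84, 91, 83, 77]
  [79, 80, 71, 80, 85, 80, 68]
M^⊗4:
  [85, 80, 71, 80, 80, 80, 77]
  [85, 84, 71, 84, 84, 80, 77]
  [70, 62, 70, 70, 70, 70, 68]
  [83, 80, 71, 83, 85, 80, 68]
  [80, 80, 71, 80, 85, 80, 77]
  [85, 84, 71, 84, 92, 83, 77]
  [85, 80, 71, 80, 80, 80, 77]
Key observation: the optimum is the walk 2->2->2->3->1, with weight 70 min 70 min 70 min 62 = 62.
Optimal value attained by: walk 2->2->2->3->1.
Answer: (M^⊗4)[2][1] = 62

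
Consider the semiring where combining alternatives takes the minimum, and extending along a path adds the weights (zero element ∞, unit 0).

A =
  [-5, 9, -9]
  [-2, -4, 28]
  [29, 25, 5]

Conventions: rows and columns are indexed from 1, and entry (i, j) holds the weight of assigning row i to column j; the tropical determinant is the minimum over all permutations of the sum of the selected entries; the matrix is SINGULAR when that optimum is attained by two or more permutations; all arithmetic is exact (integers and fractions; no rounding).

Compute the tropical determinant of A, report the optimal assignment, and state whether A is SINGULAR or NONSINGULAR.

σ = (1, 2, 3): (-5) + (-4) + 5 = -4
σ = (1, 3, 2): (-5) + 28 + 25 = 48
σ = (2, 1, 3): 9 + (-2) + 5 = 12
σ = (2, 3, 1): 9 + 28 + 29 = 66
σ = (3, 1, 2): (-9) + (-2) + 25 = 14
σ = (3, 2, 1): (-9) + (-4) + 29 = 16
Optimal value attained by: σ = (1, 2, 3).
Answer: det⊕(A) = -4; verdict: NONSINGULAR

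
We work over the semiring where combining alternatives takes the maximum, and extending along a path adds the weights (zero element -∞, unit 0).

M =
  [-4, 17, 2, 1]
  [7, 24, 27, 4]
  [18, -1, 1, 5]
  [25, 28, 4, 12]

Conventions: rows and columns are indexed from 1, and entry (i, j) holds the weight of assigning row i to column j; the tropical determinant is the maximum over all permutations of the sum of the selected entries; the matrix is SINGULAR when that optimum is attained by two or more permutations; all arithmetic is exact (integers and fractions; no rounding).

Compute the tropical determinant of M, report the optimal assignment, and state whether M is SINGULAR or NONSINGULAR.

σ = (1, 2, 3, 4): (-4) + 24 + 1 + 12 = 33
σ = (1, 2, 4, 3): (-4) + 24 + 5 + 4 = 29
σ = (1, 3, 2, 4): (-4) + 27 + (-1) + 12 = 34
σ = (1, 3, 4, 2): (-4) + 27 + 5 + 28 = 56
σ = (1, 4, 2, 3): (-4) + 4 + (-1) + 4 = 3
σ = (1, 4, 3, 2): (-4) + 4 + 1 + 28 = 29
σ = (2, 1, 3, 4): 17 + 7 + 1 + 12 = 37
σ = (2, 1, 4, 3): 17 + 7 + 5 + 4 = 33
σ = (2, 3, 1, 4): 17 + 27 + 18 + 12 = 74
σ = (2, 3, 4, 1): 17 + 27 + 5 + 25 = 74
σ = (2, 4, 1, 3): 17 + 4 + 18 + 4 = 43
σ = (2, 4, 3, 1): 17 + 4 + 1 + 25 = 47
σ = (3, 1, 2, 4): 2 + 7 + (-1) + 12 = 20
σ = (3, 1, 4, 2): 2 + 7 + 5 + 28 = 42
σ = (3, 2, 1, 4): 2 + 24 + 18 + 12 = 56
σ = (3, 2, 4, 1): 2 + 24 + 5 + 25 = 56
σ = (3, 4, 1, 2): 2 + 4 + 18 + 28 = 52
σ = (3, 4, 2, 1): 2 + 4 + (-1) + 25 = 30
σ = (4, 1, 2, 3): 1 + 7 + (-1) + 4 = 11
σ = (4, 1, 3, 2): 1 + 7 + 1 + 28 = 37
σ = (4, 2, 1, 3): 1 + 24 + 18 + 4 = 47
σ = (4, 2, 3, 1): 1 + 24 + 1 + 25 = 51
σ = (4, 3, 1, 2): 1 + 27 + 18 + 28 = 74
σ = (4, 3, 2, 1): 1 + 27 + (-1) + 25 = 52
Optimal value attained by: σ = (2, 3, 1, 4).
Answer: det⊕(M) = 74; verdict: SINGULAR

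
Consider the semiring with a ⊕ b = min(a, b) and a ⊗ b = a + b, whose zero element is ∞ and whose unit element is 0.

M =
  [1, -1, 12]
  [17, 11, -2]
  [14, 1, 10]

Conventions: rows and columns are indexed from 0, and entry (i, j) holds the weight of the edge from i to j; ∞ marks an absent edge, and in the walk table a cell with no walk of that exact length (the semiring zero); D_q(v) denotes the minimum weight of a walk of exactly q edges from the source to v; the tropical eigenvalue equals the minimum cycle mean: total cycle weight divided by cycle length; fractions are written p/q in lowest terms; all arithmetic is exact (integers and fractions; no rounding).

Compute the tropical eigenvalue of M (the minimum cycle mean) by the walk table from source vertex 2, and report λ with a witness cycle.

q=0: [∞, ∞, 0]
q=1: [14, 1, 10]
q=2: [15, 11, -1]
q=3: [13, 0, 9]
Optimal cycle mean attained by: cycle 1->2->1, total (-2) + 1, length 2.
Answer: λ = -1/2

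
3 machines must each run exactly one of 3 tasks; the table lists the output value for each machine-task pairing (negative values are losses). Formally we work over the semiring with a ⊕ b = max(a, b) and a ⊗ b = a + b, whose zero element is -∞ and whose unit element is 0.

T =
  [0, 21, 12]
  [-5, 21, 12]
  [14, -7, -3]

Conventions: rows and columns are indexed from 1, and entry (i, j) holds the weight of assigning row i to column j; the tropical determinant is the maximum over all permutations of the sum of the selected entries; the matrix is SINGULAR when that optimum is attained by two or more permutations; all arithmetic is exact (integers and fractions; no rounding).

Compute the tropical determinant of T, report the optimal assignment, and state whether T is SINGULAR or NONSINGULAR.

σ = (1, 2, 3): 0 + 21 + (-3) = 18
σ = (1, 3, 2): 0 + 12 + (-7) = 5
σ = (2, 1, 3): 21 + (-5) + (-3) = 13
σ = (2, 3, 1): 21 + 12 + 14 = 47
σ = (3, 1, 2): 12 + (-5) + (-7) = 0
σ = (3, 2, 1): 12 + 21 + 14 = 47
Optimal value attained by: σ = (2, 3, 1).
Answer: det⊕(T) = 47; verdict: SINGULAR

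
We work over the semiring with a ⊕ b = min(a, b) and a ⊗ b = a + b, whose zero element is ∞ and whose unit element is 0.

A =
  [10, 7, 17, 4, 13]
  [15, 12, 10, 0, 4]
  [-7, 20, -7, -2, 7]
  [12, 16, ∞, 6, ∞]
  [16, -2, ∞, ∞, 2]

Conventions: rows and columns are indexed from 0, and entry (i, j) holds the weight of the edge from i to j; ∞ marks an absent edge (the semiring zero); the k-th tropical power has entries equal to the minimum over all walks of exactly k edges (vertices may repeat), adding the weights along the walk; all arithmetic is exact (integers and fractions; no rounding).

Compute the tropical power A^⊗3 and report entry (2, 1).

A^⊗2:
  [10, 11, 10, 7, 11]
  [3, 2, 3, 6, 6]
  [-14, 0, -14, -9, 0]
  [18, 19, 26, 12, 20]
  [13, 0, 8, -2, 2]
A^⊗3:
  [3, 9, 3, 8, 13]
  [-4, 4, -4, 1, 6]
  [-21, -7, -21, -16, -7]
  [19, 18, 19, 18, 22]
  [1, 0, 1, 0, 4]
Key observation: the optimum is the walk 2->2->0->1, with weight (-7) + (-7) + 7 = -7.
Optimal value attained by: walk 2->2->0->1.
Answer: (A^⊗3)[2][1] = -7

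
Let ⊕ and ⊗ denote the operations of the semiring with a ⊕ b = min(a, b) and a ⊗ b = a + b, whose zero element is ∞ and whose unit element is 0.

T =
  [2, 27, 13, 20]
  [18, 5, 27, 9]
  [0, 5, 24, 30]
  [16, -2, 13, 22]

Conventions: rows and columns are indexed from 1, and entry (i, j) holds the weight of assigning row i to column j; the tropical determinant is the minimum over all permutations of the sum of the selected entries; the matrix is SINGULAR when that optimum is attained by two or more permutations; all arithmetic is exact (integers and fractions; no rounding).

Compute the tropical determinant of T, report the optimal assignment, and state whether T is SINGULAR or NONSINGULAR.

σ = (1, 2, 3, 4): 2 + 5 + 24 + 22 = 53
σ = (1, 2, 4, 3): 2 + 5 + 30 + 13 = 50
σ = (1, 3, 2, 4): 2 + 27 + 5 + 22 = 56
σ = (1, 3, 4, 2): 2 + 27 + 30 + (-2) = 57
σ = (1, 4, 2, 3): 2 + 9 + 5 + 13 = 29
σ = (1, 4, 3, 2): 2 + 9 + 24 + (-2) = 33
σ = (2, 1, 3, 4): 27 + 18 + 24 + 22 = 91
σ = (2, 1, 4, 3): 27 + 18 + 30 + 13 = 88
σ = (2, 3, 1, 4): 27 + 27 + 0 + 22 = 76
σ = (2, 3, 4, 1): 27 + 27 + 30 + 16 = 100
σ = (2, 4, 1, 3): 27 + 9 + 0 + 13 = 49
σ = (2, 4, 3, 1): 27 + 9 + 24 + 16 = 76
σ = (3, 1, 2, 4): 13 + 18 + 5 + 22 = 58
σ = (3, 1, 4, 2): 13 + 18 + 30 + (-2) = 59
σ = (3, 2, 1, 4): 13 + 5 + 0 + 22 = 40
σ = (3, 2, 4, 1): 13 + 5 + 30 + 16 = 64
σ = (3, 4, 1, 2): 13 + 9 + 0 + (-2) = 20
σ = (3, 4, 2, 1): 13 + 9 + 5 + 16 = 43
σ = (4, 1, 2, 3): 20 + 18 + 5 + 13 = 56
σ = (4, 1, 3, 2): 20 + 18 + 24 + (-2) = 60
σ = (4, 2, 1, 3): 20 + 5 + 0 + 13 = 38
σ = (4, 2, 3, 1): 20 + 5 + 24 + 16 = 65
σ = (4, 3, 1, 2): 20 + 27 + 0 + (-2) = 45
σ = (4, 3, 2, 1): 20 + 27 + 5 + 16 = 68
Optimal value attained by: σ = (3, 4, 1, 2).
Answer: det⊕(T) = 20; verdict: NONSINGULAR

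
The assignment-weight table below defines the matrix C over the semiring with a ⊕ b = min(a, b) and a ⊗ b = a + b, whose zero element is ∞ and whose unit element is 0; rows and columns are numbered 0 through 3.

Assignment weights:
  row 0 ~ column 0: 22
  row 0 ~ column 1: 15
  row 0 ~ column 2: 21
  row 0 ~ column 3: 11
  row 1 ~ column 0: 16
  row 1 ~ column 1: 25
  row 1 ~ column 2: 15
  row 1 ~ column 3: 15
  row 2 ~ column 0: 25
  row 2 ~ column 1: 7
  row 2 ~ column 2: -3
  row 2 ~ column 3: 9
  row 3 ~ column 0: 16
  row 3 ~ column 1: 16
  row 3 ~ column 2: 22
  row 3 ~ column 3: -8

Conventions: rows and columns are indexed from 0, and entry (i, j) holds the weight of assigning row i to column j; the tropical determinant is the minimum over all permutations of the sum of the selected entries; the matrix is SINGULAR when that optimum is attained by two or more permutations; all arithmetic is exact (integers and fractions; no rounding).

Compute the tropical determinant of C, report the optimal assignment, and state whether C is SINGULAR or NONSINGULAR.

σ = (0, 1, 2, 3): 22 + 25 + (-3) + (-8) = 36
σ = (0, 1, 3, 2): 22 + 25 + 9 + 22 = 78
σ = (0, 2, 1, 3): 22 + 15 + 7 + (-8) = 36
σ = (0, 2, 3, 1): 22 + 15 + 9 + 16 = 62
σ = (0, 3, 1, 2): 22 + 15 + 7 + 22 = 66
σ = (0, 3, 2, 1): 22 + 15 + (-3) + 16 = 50
σ = (1, 0, 2, 3): 15 + 16 + (-3) + (-8) = 20
σ = (1, 0, 3, 2): 15 + 16 + 9 + 22 = 62
σ = (1, 2, 0, 3): 15 + 15 + 25 + (-8) = 47
σ = (1, 2, 3, 0): 15 + 15 + 9 + 16 = 55
σ = (1, 3, 0, 2): 15 + 15 + 25 + 22 = 77
σ = (1, 3, 2, 0): 15 + 15 + (-3) + 16 = 43
σ = (2, 0, 1, 3): 21 + 16 + 7 + (-8) = 36
σ = (2, 0, 3, 1): 21 + 16 + 9 + 16 = 62
σ = (2, 1, 0, 3): 21 + 25 + 25 + (-8) = 63
σ = (2, 1, 3, 0): 21 + 25 + 9 + 16 = 71
σ = (2, 3, 0, 1): 21 + 15 + 25 + 16 = 77
σ = (2, 3, 1, 0): 21 + 15 + 7 + 16 = 59
σ = (3, 0, 1, 2): 11 + 16 + 7 + 22 = 56
σ = (3, 0, 2, 1): 11 + 16 + (-3) + 16 = 40
σ = (3, 1, 0, 2): 11 + 25 + 25 + 22 = 83
σ = (3, 1, 2, 0): 11 + 25 + (-3) + 16 = 49
σ = (3, 2, 0, 1): 11 + 15 + 25 + 16 = 67
σ = (3, 2, 1, 0): 11 + 15 + 7 + 16 = 49
Optimal value attained by: σ = (1, 0, 2, 3).
Answer: det⊕(C) = 20; verdict: NONSINGULAR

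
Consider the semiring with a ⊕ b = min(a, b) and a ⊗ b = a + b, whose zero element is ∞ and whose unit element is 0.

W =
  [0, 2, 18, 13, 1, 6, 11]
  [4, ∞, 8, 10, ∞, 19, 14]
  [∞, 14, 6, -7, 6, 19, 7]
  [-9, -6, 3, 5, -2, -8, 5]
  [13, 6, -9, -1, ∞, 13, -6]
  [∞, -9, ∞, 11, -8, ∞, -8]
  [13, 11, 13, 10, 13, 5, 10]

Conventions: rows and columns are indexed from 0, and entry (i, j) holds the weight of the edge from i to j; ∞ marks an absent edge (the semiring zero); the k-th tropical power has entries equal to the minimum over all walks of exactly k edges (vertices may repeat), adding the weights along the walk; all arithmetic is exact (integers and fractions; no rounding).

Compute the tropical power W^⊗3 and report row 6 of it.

W^⊗2:
  [0, -3, -8, 0, -2, 5, -5]
  [1, 4, 13, 1, 5, 2, 11]
  [-16, -13, -4, -2, -9, -15, -2]
  [-9, -17, -11, -4, -16, -3, -16]
  [-10, -7, -3, -16, -3, -9, -2]
  [-5, -2, -17, -9, 5, -3, -14]
  [1, -4, 4, 6, -3, 2, -3]
W^⊗3:
  [-9, -6, -11, -15, -3, -8, -8]
  [-8, -7, -4, 4, -6, -7, -6]
  [-16, -24, -18, -11, -23, -10, -23]
  [-13, -12, -25, -18, -11, -12, -22]
  [-25, -22, -13, -11, -18, -24, -17]
  [-18, -15, -11, -24, -11, -17, -11]
  [-3, -7, -12, -4, -6, -2, -9]
Answer: row 6 of W^⊗3 = [-3, -7, -12, -4, -6, -2, -9]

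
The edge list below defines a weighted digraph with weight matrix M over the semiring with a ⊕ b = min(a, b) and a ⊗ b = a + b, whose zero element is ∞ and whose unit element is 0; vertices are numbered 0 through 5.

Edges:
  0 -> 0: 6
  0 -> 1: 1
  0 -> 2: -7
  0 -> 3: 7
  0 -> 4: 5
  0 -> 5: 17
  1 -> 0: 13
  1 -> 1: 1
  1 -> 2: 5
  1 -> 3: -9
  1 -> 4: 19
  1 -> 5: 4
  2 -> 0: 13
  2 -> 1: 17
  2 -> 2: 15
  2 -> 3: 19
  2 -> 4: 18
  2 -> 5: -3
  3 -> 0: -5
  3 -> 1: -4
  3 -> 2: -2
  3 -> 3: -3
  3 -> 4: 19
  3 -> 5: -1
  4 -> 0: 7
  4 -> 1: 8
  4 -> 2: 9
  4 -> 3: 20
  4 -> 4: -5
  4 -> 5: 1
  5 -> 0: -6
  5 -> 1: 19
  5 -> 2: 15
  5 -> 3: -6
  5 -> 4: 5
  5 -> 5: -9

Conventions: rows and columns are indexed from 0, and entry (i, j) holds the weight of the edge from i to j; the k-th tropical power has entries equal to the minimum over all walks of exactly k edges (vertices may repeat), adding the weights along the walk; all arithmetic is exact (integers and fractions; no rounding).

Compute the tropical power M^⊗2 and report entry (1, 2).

M^⊗2:
  [2, 2, -1, -8, 0, -10]
  [-14, -13, -11, -12, 9, -10]
  [-9, 14, 6, -9, 2, -12]
  [-8, -7, -12, -13, 0, -10]
  [-5, 3, 0, -5, -10, -8]
  [-15, -10, -13, -15, -4, -18]
Key observation: the optimum is the walk 1->3->2, with weight (-9) + (-2) = -11.
Optimal value attained by: walk 1->3->2.
Answer: (M^⊗2)[1][2] = -11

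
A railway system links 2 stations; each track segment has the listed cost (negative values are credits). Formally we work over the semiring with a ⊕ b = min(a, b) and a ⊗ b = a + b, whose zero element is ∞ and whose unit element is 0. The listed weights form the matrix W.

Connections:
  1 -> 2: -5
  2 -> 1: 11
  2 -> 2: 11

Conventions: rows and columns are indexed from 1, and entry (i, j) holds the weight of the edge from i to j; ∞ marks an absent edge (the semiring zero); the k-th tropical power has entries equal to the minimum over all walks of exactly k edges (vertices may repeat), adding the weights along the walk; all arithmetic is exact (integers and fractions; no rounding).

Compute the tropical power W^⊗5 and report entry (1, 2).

W^⊗2:
  [6, 6]
  [22, 6]
W^⊗3:
  [17, 1]
  [17, 17]
W^⊗4:
  [12, 12]
  [28, 12]
W^⊗5:
  [23, 7]
  [23, 23]
Key observation: the optimum is the walk 1->2->1->2->1->2, with weight (-5) + 11 + (-5) + 11 + (-5) = 7.
Optimal value attained by: walk 1->2->1->2->1->2.
Answer: (W^⊗5)[1][2] = 7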